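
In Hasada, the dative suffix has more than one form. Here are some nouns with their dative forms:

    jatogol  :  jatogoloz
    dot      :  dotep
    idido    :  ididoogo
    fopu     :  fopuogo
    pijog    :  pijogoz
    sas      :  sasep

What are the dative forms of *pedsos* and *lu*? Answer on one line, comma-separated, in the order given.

pedsosep, luogo

Looking at the final sound of each stem: -ep when the stem ends in a voiceless consonant (*dot*, *sas*); -oz when the stem ends in a voiced consonant (*jatogol*, *pijog*); -ogo when the stem ends in a vowel (*idido*, *fopu*).
*pedsos* — final sound /s/ (a voiceless consonant) → -ep → *pedsosep*.
*lu*: final sound = /u/, a vowel → -ogo → *luogo*.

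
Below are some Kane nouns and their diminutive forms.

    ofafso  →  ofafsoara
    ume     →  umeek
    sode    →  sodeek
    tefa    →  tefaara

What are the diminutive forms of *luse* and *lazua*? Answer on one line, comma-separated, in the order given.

luseek, lazuaara

Looking at the last vowel of each stem: -ek when the last vowel of the stem is a front vowel (*ume*, *sode*); -ara when the last vowel of the stem is a back vowel (*ofafso*, *tefa*).
*luse* — last vowel /e/ (a front vowel) → -ek → *luseek*.
*lazua* — last vowel /a/ (a back vowel) → -ara → *lazuaara*.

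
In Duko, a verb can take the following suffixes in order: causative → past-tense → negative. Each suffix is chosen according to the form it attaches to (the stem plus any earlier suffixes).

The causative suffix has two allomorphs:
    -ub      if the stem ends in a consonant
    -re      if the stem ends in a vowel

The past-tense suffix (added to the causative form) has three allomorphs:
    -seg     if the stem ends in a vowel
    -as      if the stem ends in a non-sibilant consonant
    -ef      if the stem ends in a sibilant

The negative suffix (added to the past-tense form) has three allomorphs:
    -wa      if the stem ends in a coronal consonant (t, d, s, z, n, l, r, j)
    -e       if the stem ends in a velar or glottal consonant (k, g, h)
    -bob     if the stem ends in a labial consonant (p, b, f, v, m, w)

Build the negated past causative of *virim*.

*virim* — final sound /m/ (a consonant) → -ub → *virimub*.
Since the final sound of the causative form *virimub* is /b/ (a non-sibilant consonant), it takes -as, giving *virimubas*.
The final consonant of the past-tense form *virimubas* is /s/, which is coronal, so the negative suffix is -wa, giving *virimubaswa*.

virimubaswa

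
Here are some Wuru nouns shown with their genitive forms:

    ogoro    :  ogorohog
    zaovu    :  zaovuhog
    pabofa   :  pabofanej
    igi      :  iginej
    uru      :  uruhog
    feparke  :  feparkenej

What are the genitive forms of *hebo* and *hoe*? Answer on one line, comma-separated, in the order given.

hebohog, hoenej

The pattern is rounding harmony: -hog when the last vowel of the stem is a rounded vowel (*ogoro*, *zaovu*, *uru*); -nej when the last vowel of the stem is an unrounded vowel (*pabofa*, *igi*, *feparke*).
*hebo*: last vowel = /o/, a rounded vowel → -hog → *hebohog*.
Since the last vowel of *hoe* is /e/ (an unrounded vowel), it takes -nej, giving *hoenej*.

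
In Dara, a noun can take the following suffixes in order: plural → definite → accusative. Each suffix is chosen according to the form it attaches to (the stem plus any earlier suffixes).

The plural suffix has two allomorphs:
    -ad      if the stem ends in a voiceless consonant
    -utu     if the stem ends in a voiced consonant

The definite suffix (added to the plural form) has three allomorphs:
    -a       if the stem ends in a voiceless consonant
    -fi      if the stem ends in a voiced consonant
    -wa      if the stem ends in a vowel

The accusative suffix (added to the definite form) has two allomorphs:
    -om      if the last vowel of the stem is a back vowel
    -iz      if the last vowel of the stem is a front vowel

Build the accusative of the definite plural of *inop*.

*inop*: final consonant = /p/, voiceless → -ad → *inopad*.
Since the final sound of the plural form *inopad* is /d/ (a voiced consonant), it takes -fi, giving *inopadfi*.
The definite form *inopadfi* — last vowel /i/ (a front vowel) → -iz → *inopadfiiz*.

inopadfiiz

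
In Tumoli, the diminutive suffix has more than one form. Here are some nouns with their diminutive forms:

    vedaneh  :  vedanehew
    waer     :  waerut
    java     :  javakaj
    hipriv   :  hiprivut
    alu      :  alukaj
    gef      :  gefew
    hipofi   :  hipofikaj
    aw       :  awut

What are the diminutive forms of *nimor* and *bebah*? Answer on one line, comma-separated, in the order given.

nimorut, bebahew

The suffix is conditioned by the final sound: -ew when the stem ends in a voiceless consonant (*vedaneh*, *gef*); -ut when the stem ends in a voiced consonant (*waer*, *hipriv*, *aw*); -kaj when the stem ends in a vowel (*java*, *alu*, *hipofi*).
*nimor*: final sound = /r/, a voiced consonant → -ut → *nimorut*.
*bebah* — final sound /h/ (a voiceless consonant) → -ew → *bebahew*.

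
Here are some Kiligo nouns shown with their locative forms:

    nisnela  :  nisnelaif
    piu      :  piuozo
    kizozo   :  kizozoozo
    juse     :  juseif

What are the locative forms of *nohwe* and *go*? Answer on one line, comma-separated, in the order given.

The suffix is conditioned by the last vowel: -ozo when the last vowel of the stem is a rounded vowel (*piu*, *kizozo*); -if when the last vowel of the stem is an unrounded vowel (*nisnela*, *juse*).
The last vowel of *nohwe* is /e/, which is an unrounded vowel, so the suffix is -if, giving *nohweif*.
The last vowel of *go* is /o/, which is a rounded vowel, so the suffix is -ozo, giving *goozo*.

nohweif, goozo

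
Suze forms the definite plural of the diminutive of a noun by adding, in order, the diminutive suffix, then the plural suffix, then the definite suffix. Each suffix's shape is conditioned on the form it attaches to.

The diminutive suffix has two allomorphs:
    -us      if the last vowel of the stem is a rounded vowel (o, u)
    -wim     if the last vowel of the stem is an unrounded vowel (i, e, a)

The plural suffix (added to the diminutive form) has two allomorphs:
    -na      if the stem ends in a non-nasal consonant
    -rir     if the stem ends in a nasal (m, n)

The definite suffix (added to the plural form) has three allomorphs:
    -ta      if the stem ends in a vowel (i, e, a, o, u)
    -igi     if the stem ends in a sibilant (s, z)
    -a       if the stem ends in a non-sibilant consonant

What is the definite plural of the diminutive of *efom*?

*efom*: last vowel = /o/, a rounded vowel → -us → *efomus*.
The diminutive form *efomus*: final consonant = /s/, non-nasal → -na → *efomusna*.
Since the final sound of the plural form *efomusna* is /a/ (a vowel), it takes -ta, giving *efomusnata*.

efomusnata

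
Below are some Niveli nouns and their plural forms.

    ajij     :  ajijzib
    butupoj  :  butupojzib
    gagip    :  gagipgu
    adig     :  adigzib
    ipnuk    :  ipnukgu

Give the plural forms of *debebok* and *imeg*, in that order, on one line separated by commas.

Looking at the final consonant of each stem: -gu when the stem ends in a voiceless consonant (*gagip*, *ipnuk*); -zib when the stem ends in a voiced consonant (*ajij*, *butupoj*, *adig*).
*debebok* — final consonant /k/ (voiceless) → -gu → *debebokgu*.
Since the final consonant of *imeg* is /g/ (voiced), it takes -zib, giving *imegzib*.

debebokgu, imegzib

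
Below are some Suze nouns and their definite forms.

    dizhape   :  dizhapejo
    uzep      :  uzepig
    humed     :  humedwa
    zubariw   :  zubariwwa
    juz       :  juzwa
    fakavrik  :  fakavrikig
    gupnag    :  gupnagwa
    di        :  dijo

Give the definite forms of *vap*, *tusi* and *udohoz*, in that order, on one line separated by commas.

The alternation tracks the final sound of the stem — -ig when the stem ends in a voiceless consonant (*uzep*, *fakavrik*); -wa when the stem ends in a voiced consonant (*humed*, *zubariw*, *juz*, *gupnag*); -jo when the stem ends in a vowel (*dizhape*, *di*).
Since the final sound of *vap* is /p/ (a voiceless consonant), it takes -ig, giving *vapig*.
The final sound of *tusi* is /i/, which is a vowel, so the suffix is -jo, giving *tusijo*.
*udohoz*: final sound = /z/, a voiced consonant → -wa → *udohozwa*.

vapig, tusijo, udohozwa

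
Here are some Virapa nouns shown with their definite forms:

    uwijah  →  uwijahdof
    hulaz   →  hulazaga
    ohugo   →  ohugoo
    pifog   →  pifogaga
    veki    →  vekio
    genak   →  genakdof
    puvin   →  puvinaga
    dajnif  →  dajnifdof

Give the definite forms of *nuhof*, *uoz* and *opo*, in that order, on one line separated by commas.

nuhofdof, uozaga, opoo

The pattern is voicing of the final sound: -dof when the stem ends in a voiceless consonant (*uwijah*, *genak*, *dajnif*); -aga when the stem ends in a voiced consonant (*hulaz*, *pifog*, *puvin*); -o when the stem ends in a vowel (*ohugo*, *veki*).
*nuhof*: final sound = /f/, a voiceless consonant → -dof → *nuhofdof*.
Since the final sound of *uoz* is /z/ (a voiced consonant), it takes -aga, giving *uozaga*.
The final sound of *opo* is /o/, which is a vowel, so the suffix is -o, giving *opoo*.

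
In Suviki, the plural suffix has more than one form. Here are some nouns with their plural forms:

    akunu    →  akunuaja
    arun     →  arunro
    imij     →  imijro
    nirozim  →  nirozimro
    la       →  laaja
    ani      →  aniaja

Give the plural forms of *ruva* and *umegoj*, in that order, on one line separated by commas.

Looking at the final sound of each stem: -ro when the stem ends in a consonant (*arun*, *imij*, *nirozim*); -aja when the stem ends in a vowel (*akunu*, *la*, *ani*).
*ruva* — final sound /a/ (a vowel) → -aja → *ruvaaja*.
*umegoj*: final sound = /j/, a consonant → -ro → *umegojro*.

ruvaaja, umegojro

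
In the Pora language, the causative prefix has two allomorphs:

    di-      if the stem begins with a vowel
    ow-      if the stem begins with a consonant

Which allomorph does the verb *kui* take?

*kui*: first sound = /k/, a consonant → ow-.

ow-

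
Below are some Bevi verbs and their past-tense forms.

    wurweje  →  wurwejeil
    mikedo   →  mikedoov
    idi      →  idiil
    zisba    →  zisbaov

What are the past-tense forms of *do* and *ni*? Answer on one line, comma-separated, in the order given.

doov, niil

Looking at the last vowel of each stem: -il when the last vowel of the stem is a front vowel (*wurweje*, *idi*); -ov when the last vowel of the stem is a back vowel (*mikedo*, *zisba*).
*do*: last vowel = /o/, a back vowel → -ov → *doov*.
The last vowel of *ni* is /i/, which is a front vowel, so the suffix is -il, giving *niil*.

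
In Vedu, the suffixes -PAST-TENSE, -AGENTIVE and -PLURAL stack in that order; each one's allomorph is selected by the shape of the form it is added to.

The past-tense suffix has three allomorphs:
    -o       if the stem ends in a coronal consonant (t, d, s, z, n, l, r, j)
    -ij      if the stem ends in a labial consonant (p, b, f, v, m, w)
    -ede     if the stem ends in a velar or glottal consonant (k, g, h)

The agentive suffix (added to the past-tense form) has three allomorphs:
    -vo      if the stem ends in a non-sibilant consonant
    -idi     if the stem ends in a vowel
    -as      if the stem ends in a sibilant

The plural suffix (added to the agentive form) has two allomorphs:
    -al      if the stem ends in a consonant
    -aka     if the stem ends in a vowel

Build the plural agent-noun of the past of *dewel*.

The final consonant of *dewel* is /l/, which is coronal, so the past-tense suffix is -o, giving *dewelo*.
Since the final sound of the past-tense form *dewelo* is /o/ (a vowel), it takes -idi, giving *deweloidi*.
The final sound of the agentive form *deweloidi* is /i/, which is a vowel, so the plural suffix is -aka, giving *deweloidiaka*.

deweloidiaka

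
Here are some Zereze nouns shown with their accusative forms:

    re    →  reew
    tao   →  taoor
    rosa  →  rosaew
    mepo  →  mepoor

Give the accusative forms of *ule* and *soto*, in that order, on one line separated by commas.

The suffix is conditioned by the last vowel: -or when the last vowel of the stem is a rounded vowel (*tao*, *mepo*); -ew when the last vowel of the stem is an unrounded vowel (*re*, *rosa*).
*ule* — last vowel /e/ (an unrounded vowel) → -ew → *uleew*.
Since the last vowel of *soto* is /o/ (a rounded vowel), it takes -or, giving *sotoor*.

uleew, sotoor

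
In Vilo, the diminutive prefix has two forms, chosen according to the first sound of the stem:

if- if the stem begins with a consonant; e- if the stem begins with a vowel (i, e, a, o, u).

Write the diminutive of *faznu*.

iffaznu

*faznu*: first sound = /f/, a consonant → if- → *iffaznu*.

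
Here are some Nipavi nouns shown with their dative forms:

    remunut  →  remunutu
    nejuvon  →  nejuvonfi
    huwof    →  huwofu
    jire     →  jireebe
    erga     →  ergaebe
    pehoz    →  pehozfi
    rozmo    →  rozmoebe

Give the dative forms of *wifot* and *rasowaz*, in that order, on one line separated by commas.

The suffix is conditioned by the final sound: -u when the stem ends in a voiceless consonant (*remunut*, *huwof*); -fi when the stem ends in a voiced consonant (*nejuvon*, *pehoz*); -ebe when the stem ends in a vowel (*jire*, *erga*, *rozmo*).
The final sound of *wifot* is /t/, which is a voiceless consonant, so the suffix is -u, giving *wifotu*.
Since the final sound of *rasowaz* is /z/ (a voiced consonant), it takes -fi, giving *rasowazfi*.

wifotu, rasowazfi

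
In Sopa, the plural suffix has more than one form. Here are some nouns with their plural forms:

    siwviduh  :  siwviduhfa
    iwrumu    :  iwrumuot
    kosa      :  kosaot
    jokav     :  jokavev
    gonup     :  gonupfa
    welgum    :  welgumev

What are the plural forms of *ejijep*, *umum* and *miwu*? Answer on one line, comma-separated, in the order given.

The suffix is conditioned by the final sound: -fa when the stem ends in a voiceless consonant (*siwviduh*, *gonup*); -ev when the stem ends in a voiced consonant (*jokav*, *welgum*); -ot when the stem ends in a vowel (*iwrumu*, *kosa*).
Since the final sound of *ejijep* is /p/ (a voiceless consonant), it takes -fa, giving *ejijepfa*.
*umum* — final sound /m/ (a voiced consonant) → -ev → *umumev*.
The final sound of *miwu* is /u/, which is a vowel, so the suffix is -ot, giving *miwuot*.

ejijepfa, umumev, miwuot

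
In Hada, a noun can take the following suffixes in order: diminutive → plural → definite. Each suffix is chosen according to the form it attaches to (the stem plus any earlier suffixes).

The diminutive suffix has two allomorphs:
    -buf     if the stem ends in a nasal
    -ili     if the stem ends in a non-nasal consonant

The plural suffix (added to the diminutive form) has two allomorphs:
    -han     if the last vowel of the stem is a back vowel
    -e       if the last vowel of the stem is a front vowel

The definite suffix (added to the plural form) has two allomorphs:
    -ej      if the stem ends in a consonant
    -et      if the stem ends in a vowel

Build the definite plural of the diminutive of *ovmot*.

*ovmot*: final consonant = /t/, non-nasal → -ili → *ovmotili*.
Since the last vowel of the diminutive form *ovmotili* is /i/ (a front vowel), it takes -e, giving *ovmotilie*.
The plural form *ovmotilie* — final sound /e/ (a vowel) → -et → *ovmotilieet*.

ovmotilieet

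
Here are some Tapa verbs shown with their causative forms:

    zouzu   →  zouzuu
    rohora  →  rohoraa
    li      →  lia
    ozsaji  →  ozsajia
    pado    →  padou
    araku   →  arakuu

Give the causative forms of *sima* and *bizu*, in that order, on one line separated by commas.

Looking at the last vowel of each stem: -u when the last vowel of the stem is a rounded vowel (*zouzu*, *pado*, *araku*); -a when the last vowel of the stem is an unrounded vowel (*rohora*, *li*, *ozsaji*).
*sima*: last vowel = /a/, an unrounded vowel → -a → *simaa*.
*bizu* — last vowel /u/ (a rounded vowel) → -u → *bizuu*.

simaa, bizuu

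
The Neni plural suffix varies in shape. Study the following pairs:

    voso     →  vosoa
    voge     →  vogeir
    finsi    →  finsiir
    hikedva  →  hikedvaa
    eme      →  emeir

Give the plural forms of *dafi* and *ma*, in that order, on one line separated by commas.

The pattern is front/back vowel harmony: -ir when the last vowel of the stem is a front vowel (*voge*, *finsi*, *eme*); -a when the last vowel of the stem is a back vowel (*voso*, *hikedva*).
The last vowel of *dafi* is /i/, which is a front vowel, so the suffix is -ir, giving *dafiir*.
*ma* — last vowel /a/ (a back vowel) → -a → *maa*.

dafiir, maa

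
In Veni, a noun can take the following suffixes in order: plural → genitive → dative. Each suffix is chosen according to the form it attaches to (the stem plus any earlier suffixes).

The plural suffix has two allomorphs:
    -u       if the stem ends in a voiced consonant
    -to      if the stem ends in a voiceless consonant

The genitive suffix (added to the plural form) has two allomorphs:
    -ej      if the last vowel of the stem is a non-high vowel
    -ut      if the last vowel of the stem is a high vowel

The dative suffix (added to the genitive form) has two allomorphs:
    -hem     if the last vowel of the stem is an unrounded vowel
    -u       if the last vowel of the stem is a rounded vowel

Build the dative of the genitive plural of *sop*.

*sop*: final consonant = /p/, voiceless → -to → *sopto*.
The plural form *sopto* — last vowel /o/ (a non-high vowel) → -ej → *soptoej*.
The genitive form *soptoej* — last vowel /e/ (an unrounded vowel) → -hem → *soptoejhem*.

soptoejhem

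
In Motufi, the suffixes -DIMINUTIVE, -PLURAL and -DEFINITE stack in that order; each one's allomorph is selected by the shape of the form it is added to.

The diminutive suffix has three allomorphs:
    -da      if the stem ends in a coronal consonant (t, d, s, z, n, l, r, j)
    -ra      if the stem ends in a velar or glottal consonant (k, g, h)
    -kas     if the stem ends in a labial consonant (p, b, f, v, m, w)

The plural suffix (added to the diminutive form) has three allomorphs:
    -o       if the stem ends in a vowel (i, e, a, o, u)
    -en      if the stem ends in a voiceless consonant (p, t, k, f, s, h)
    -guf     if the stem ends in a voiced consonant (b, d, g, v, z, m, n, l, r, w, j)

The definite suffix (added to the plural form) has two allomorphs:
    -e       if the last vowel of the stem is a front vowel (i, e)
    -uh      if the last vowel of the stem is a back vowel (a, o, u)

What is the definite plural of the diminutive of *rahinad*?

rahinaddaouh

*rahinad*: final consonant = /d/, coronal → -da → *rahinadda*.
The final sound of the diminutive form *rahinadda* is /a/, which is a vowel, so the plural suffix is -o, giving *rahinaddao*.
The plural form *rahinaddao*: last vowel = /o/, a back vowel → -uh → *rahinaddaouh*.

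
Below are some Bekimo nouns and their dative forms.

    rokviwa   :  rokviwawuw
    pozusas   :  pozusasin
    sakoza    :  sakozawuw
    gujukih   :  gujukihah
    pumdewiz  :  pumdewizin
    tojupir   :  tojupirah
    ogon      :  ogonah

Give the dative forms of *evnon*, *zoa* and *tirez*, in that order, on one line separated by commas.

Looking at the final sound of each stem: -in when the stem ends in a sibilant (*pozusas*, *pumdewiz*); -ah when the stem ends in a non-sibilant consonant (*gujukih*, *tojupir*, *ogon*); -wuw when the stem ends in a vowel (*rokviwa*, *sakoza*).
*evnon*: final sound = /n/, a non-sibilant consonant → -ah → *evnonah*.
Since the final sound of *zoa* is /a/ (a vowel), it takes -wuw, giving *zoawuw*.
*tirez*: final sound = /z/, a sibilant → -in → *tirezin*.

evnonah, zoawuw, tirezin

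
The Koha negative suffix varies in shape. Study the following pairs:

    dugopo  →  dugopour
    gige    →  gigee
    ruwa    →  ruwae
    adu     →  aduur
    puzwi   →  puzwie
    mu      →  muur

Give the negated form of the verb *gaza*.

gazae

Looking at the last vowel of each stem: -ur when the last vowel of the stem is a rounded vowel (*dugopo*, *adu*, *mu*); -e when the last vowel of the stem is an unrounded vowel (*gige*, *ruwa*, *puzwi*).
*gaza*: last vowel = /a/, an unrounded vowel → -e → *gazae*.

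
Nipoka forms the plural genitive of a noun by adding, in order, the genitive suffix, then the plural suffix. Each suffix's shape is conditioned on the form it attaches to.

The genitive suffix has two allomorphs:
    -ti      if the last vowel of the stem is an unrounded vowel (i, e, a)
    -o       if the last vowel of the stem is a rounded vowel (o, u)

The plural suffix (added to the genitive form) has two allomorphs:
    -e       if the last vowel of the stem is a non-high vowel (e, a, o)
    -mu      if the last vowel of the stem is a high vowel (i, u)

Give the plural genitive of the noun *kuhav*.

Since the last vowel of *kuhav* is /a/ (an unrounded vowel), it takes -ti, giving *kuhavti*.
The last vowel of the genitive form *kuhavti* is /i/, which is a high vowel, so the plural suffix is -mu, giving *kuhavtimu*.

kuhavtimu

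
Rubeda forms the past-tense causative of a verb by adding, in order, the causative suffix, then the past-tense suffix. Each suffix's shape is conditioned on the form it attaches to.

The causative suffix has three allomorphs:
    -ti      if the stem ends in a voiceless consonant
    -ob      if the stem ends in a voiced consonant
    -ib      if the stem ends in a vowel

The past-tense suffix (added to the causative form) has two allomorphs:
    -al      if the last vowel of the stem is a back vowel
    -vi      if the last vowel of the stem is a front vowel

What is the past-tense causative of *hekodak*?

*hekodak*: final sound = /k/, a voiceless consonant → -ti → *hekodakti*.
The causative form *hekodakti*: last vowel = /i/, a front vowel → -vi → *hekodaktivi*.

hekodaktivi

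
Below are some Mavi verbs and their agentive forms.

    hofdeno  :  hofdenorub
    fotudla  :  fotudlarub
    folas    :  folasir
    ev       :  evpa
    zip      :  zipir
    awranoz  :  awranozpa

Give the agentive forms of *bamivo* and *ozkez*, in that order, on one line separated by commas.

The alternation tracks the final sound of the stem — -ir when the stem ends in a voiceless consonant (*folas*, *zip*); -pa when the stem ends in a voiced consonant (*ev*, *awranoz*); -rub when the stem ends in a vowel (*hofdeno*, *fotudla*).
The final sound of *bamivo* is /o/, which is a vowel, so the suffix is -rub, giving *bamivorub*.
*ozkez* — final sound /z/ (a voiced consonant) → -pa → *ozkezpa*.

bamivorub, ozkezpa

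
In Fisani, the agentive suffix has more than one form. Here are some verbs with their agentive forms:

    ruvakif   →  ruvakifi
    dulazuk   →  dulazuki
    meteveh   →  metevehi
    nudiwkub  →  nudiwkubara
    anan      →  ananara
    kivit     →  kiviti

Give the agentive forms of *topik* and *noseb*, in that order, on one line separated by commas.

topiki, nosebara

The alternation tracks the final consonant of the stem — -i when the stem ends in a voiceless consonant (*ruvakif*, *dulazuk*, *meteveh*, *kivit*); -ara when the stem ends in a voiced consonant (*nudiwkub*, *anan*).
The final consonant of *topik* is /k/, which is voiceless, so the suffix is -i, giving *topiki*.
Since the final consonant of *noseb* is /b/ (voiced), it takes -ara, giving *nosebara*.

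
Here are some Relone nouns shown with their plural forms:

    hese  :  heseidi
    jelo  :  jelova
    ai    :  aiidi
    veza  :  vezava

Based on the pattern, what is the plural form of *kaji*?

The alternation tracks the last vowel of the stem — -idi when the last vowel of the stem is a front vowel (*hese*, *ai*); -va when the last vowel of the stem is a back vowel (*jelo*, *veza*).
*kaji*: last vowel = /i/, a front vowel → -idi → *kajiidi*.

kajiidi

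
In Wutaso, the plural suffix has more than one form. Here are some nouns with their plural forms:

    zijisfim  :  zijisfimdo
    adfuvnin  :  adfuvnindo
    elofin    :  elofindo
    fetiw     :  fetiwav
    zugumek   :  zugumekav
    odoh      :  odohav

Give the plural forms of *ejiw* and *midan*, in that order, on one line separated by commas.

ejiwav, midando

Looking at the final consonant of each stem: -do when the stem ends in a nasal (*zijisfim*, *adfuvnin*, *elofin*); -av when the stem ends in a non-nasal consonant (*fetiw*, *zugumek*, *odoh*).
The final consonant of *ejiw* is /w/, which is non-nasal, so the suffix is -av, giving *ejiwav*.
The final consonant of *midan* is /n/, which is a nasal, so the suffix is -do, giving *midando*.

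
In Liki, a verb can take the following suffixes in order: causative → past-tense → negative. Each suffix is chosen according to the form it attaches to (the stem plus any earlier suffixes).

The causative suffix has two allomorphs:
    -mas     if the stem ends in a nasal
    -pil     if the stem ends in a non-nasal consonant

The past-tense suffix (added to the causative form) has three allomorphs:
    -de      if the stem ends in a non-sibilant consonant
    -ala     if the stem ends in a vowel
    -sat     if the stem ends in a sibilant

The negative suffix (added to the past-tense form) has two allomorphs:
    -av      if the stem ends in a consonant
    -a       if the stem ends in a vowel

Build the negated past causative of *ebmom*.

*ebmom*: final consonant = /m/, a nasal → -mas → *ebmommas*.
The causative form *ebmommas*: final sound = /s/, a sibilant → -sat → *ebmommassat*.
The past-tense form *ebmommassat*: final sound = /t/, a consonant → -av → *ebmommassatav*.

ebmommassatav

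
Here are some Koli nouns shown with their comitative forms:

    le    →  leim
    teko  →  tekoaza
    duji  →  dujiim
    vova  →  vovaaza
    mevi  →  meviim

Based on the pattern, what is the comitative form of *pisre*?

pisreim

Looking at the last vowel of each stem: -im when the last vowel of the stem is a front vowel (*le*, *duji*, *mevi*); -aza when the last vowel of the stem is a back vowel (*teko*, *vova*).
The last vowel of *pisre* is /e/, which is a front vowel, so the suffix is -im, giving *pisreim*.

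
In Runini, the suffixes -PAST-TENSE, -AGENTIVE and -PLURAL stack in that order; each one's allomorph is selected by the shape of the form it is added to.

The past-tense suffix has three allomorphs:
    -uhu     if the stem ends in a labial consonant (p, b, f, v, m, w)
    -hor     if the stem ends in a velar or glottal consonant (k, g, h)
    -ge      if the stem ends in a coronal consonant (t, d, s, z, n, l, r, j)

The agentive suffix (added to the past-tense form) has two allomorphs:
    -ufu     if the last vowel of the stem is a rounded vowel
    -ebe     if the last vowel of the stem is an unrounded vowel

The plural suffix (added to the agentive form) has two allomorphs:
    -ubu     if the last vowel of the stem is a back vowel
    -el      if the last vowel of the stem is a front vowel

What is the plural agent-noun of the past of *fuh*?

fuhhorufuubu

*fuh* — final consonant /h/ (velar/glottal) → -hor → *fuhhor*.
The past-tense form *fuhhor*: last vowel = /o/, a rounded vowel → -ufu → *fuhhorufu*.
The agentive form *fuhhorufu* — last vowel /u/ (a back vowel) → -ubu → *fuhhorufuubu*.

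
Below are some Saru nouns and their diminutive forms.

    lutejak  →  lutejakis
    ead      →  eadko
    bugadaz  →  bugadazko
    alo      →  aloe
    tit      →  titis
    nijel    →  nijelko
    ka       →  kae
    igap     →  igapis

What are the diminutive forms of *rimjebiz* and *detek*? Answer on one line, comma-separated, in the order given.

Looking at the final sound of each stem: -is when the stem ends in a voiceless consonant (*lutejak*, *tit*, *igap*); -ko when the stem ends in a voiced consonant (*ead*, *bugadaz*, *nijel*); -e when the stem ends in a vowel (*alo*, *ka*).
*rimjebiz* — final sound /z/ (a voiced consonant) → -ko → *rimjebizko*.
The final sound of *detek* is /k/, which is a voiceless consonant, so the suffix is -is, giving *detekis*.

rimjebizko, detekis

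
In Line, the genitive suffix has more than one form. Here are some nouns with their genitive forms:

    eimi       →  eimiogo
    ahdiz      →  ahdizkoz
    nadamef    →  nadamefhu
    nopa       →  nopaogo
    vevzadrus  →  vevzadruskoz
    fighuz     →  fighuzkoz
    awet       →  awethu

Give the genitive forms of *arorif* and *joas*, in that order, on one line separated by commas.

arorifhu, joaskoz

The alternation tracks the final sound of the stem — -koz when the stem ends in a sibilant (*ahdiz*, *vevzadrus*, *fighuz*); -hu when the stem ends in a non-sibilant consonant (*nadamef*, *awet*); -ogo when the stem ends in a vowel (*eimi*, *nopa*).
*arorif* — final sound /f/ (a non-sibilant consonant) → -hu → *arorifhu*.
Since the final sound of *joas* is /s/ (a sibilant), it takes -koz, giving *joaskoz*.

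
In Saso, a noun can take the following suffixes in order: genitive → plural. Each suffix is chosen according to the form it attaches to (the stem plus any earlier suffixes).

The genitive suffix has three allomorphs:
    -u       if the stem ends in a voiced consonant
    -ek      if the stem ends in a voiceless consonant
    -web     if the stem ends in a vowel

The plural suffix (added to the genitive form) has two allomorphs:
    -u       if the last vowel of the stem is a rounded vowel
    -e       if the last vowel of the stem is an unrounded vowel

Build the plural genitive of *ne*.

newebe

Since the final sound of *ne* is /e/ (a vowel), it takes -web, giving *neweb*.
The genitive form *neweb*: last vowel = /e/, an unrounded vowel → -e → *newebe*.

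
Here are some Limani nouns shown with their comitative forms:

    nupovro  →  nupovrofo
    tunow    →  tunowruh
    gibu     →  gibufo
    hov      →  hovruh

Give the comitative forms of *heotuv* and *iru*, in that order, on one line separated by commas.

The alternation tracks the final sound of the stem — -ruh when the stem ends in a consonant (*tunow*, *hov*); -fo when the stem ends in a vowel (*nupovro*, *gibu*).
Since the final sound of *heotuv* is /v/ (a consonant), it takes -ruh, giving *heotuvruh*.
The final sound of *iru* is /u/, which is a vowel, so the suffix is -fo, giving *irufo*.

heotuvruh, irufo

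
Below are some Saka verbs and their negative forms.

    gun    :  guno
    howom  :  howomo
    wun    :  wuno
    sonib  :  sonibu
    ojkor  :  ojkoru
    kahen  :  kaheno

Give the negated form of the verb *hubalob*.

The suffix is conditioned by the final consonant: -o when the stem ends in a nasal (*gun*, *howom*, *wun*, *kahen*); -u when the stem ends in a non-nasal consonant (*sonib*, *ojkor*).
*hubalob*: final consonant = /b/, non-nasal → -u → *hubalobu*.

hubalobu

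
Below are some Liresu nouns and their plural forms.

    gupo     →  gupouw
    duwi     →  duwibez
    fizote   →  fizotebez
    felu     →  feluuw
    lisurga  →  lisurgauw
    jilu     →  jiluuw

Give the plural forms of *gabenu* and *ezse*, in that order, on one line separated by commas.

The alternation tracks the last vowel of the stem — -bez when the last vowel of the stem is a front vowel (*duwi*, *fizote*); -uw when the last vowel of the stem is a back vowel (*gupo*, *felu*, *lisurga*, *jilu*).
*gabenu* — last vowel /u/ (a back vowel) → -uw → *gabenuuw*.
*ezse* — last vowel /e/ (a front vowel) → -bez → *ezsebez*.

gabenuuw, ezsebez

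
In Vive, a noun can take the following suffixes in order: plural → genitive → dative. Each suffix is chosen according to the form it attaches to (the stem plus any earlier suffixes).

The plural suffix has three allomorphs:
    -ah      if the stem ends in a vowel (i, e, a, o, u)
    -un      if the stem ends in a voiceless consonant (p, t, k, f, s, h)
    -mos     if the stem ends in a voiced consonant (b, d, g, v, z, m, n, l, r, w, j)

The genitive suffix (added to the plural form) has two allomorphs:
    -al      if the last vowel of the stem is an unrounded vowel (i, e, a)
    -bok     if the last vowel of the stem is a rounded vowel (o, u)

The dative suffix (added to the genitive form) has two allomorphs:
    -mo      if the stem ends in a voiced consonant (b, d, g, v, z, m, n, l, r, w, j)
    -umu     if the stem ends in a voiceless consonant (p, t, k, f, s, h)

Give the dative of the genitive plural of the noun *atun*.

atunmosbokumu

*atun* — final sound /n/ (a voiced consonant) → -mos → *atunmos*.
Since the last vowel of the plural form *atunmos* is /o/ (a rounded vowel), it takes -bok, giving *atunmosbok*.
The genitive form *atunmosbok* — final consonant /k/ (voiceless) → -umu → *atunmosbokumu*.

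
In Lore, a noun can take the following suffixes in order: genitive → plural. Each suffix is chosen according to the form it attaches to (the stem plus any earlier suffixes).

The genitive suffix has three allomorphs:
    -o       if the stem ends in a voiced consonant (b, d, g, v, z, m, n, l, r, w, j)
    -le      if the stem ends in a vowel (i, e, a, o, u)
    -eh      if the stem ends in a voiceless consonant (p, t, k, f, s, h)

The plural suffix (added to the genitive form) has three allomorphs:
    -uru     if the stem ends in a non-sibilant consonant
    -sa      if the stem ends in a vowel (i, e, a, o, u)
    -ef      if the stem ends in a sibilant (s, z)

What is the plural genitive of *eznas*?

The final sound of *eznas* is /s/, which is a voiceless consonant, so the genitive suffix is -eh, giving *eznaseh*.
Since the final sound of the genitive form *eznaseh* is /h/ (a non-sibilant consonant), it takes -uru, giving *eznasehuru*.

eznasehuru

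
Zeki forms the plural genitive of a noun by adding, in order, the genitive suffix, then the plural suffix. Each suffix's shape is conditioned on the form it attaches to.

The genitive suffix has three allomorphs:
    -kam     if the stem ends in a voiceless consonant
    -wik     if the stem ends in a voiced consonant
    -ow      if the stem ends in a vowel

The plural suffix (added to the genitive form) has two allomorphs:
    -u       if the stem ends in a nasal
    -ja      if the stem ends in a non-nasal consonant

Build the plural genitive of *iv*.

ivwikja

Since the final sound of *iv* is /v/ (a voiced consonant), it takes -wik, giving *ivwik*.
The final consonant of the genitive form *ivwik* is /k/, which is non-nasal, so the plural suffix is -ja, giving *ivwikja*.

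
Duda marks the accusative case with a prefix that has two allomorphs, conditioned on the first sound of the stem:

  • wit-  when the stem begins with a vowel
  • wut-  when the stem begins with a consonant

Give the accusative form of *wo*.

wutwo

Since the first sound of *wo* is /w/ (a consonant), it takes wut-, giving *wutwo*.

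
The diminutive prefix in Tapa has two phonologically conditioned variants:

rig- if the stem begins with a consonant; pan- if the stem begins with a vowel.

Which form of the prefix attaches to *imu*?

*imu*: first sound = /i/, a vowel → pan-.

pan-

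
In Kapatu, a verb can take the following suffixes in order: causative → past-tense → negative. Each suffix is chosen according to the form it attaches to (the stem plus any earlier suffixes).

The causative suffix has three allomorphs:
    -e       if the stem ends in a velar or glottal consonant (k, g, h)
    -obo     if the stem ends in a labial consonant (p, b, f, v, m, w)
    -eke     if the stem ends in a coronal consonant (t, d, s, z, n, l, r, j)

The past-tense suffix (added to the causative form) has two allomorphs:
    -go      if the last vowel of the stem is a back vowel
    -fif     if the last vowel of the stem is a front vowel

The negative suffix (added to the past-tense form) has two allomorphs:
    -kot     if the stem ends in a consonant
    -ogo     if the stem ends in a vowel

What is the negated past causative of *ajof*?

ajofobogoogo

*ajof* — final consonant /f/ (labial) → -obo → *ajofobo*.
Since the last vowel of the causative form *ajofobo* is /o/ (a back vowel), it takes -go, giving *ajofobogo*.
Since the final sound of the past-tense form *ajofobogo* is /o/ (a vowel), it takes -ogo, giving *ajofobogoogo*.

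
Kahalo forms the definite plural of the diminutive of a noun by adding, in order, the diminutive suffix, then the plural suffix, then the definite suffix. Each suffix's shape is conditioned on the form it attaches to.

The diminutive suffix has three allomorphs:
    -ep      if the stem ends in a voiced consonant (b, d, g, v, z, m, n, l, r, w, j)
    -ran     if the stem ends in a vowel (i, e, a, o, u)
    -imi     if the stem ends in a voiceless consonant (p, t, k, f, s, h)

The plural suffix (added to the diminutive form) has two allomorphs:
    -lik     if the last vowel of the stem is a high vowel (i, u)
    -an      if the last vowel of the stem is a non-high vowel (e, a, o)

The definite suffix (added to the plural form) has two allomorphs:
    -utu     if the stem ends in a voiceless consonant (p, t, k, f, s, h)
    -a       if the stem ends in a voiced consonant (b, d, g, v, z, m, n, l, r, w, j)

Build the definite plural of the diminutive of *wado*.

wadoranana

*wado*: final sound = /o/, a vowel → -ran → *wadoran*.
Since the last vowel of the diminutive form *wadoran* is /a/ (a non-high vowel), it takes -an, giving *wadoranan*.
The final consonant of the plural form *wadoranan* is /n/, which is voiced, so the definite suffix is -a, giving *wadoranana*.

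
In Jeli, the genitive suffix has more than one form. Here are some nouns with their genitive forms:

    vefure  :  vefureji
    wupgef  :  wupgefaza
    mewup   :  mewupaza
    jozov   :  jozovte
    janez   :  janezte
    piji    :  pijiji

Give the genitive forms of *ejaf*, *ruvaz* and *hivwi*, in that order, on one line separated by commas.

ejafaza, ruvazte, hivwiji

The pattern is voicing of the final sound: -aza when the stem ends in a voiceless consonant (*wupgef*, *mewup*); -te when the stem ends in a voiced consonant (*jozov*, *janez*); -ji when the stem ends in a vowel (*vefure*, *piji*).
*ejaf* — final sound /f/ (a voiceless consonant) → -aza → *ejafaza*.
The final sound of *ruvaz* is /z/, which is a voiced consonant, so the suffix is -te, giving *ruvazte*.
The final sound of *hivwi* is /i/, which is a vowel, so the suffix is -ji, giving *hivwiji*.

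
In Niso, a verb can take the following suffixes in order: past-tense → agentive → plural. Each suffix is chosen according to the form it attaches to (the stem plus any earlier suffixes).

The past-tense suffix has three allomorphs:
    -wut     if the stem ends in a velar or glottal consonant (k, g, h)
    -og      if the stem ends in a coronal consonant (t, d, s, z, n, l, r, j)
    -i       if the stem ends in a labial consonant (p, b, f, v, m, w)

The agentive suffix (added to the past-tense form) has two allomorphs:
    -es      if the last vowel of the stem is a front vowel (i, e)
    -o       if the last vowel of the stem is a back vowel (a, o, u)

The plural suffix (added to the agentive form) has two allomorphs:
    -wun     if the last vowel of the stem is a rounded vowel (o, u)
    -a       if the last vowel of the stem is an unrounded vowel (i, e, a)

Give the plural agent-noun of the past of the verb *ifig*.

ifigwutowun

*ifig*: final consonant = /g/, velar/glottal → -wut → *ifigwut*.
The past-tense form *ifigwut* — last vowel /u/ (a back vowel) → -o → *ifigwuto*.
The agentive form *ifigwuto*: last vowel = /o/, a rounded vowel → -wun → *ifigwutowun*.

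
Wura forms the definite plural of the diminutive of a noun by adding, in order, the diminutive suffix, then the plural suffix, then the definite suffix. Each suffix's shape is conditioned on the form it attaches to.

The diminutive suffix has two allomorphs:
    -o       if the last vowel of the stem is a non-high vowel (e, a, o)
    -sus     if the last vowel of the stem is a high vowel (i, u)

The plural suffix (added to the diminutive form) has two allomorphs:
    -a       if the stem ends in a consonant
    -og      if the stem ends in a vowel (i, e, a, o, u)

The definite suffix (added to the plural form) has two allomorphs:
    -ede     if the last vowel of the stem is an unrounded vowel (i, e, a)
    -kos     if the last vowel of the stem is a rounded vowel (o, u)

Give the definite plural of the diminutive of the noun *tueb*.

tueboogkos

*tueb*: last vowel = /e/, a non-high vowel → -o → *tuebo*.
The final sound of the diminutive form *tuebo* is /o/, which is a vowel, so the plural suffix is -og, giving *tueboog*.
The plural form *tueboog*: last vowel = /o/, a rounded vowel → -kos → *tueboogkos*.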